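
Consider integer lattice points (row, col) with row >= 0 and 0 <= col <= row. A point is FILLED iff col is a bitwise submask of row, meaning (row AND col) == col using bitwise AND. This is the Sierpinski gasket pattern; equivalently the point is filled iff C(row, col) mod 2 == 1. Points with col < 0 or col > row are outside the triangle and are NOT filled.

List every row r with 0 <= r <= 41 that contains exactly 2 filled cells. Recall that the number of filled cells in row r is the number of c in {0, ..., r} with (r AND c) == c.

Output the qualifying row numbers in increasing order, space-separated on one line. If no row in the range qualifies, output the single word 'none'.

Row r has 2^popcount(r) filled cells, so we need popcount(r) = log2(2) = 1.
Scan r = 0..41 and keep those with exactly 1 one-bits:
r=0=0 popcount=0 -> skip
r=1=1 popcount=1 -> KEEP
r=2=10 popcount=1 -> KEEP
r=3=11 popcount=2 -> skip
r=4=100 popcount=1 -> KEEP
r=5=101 popcount=2 -> skip
r=6=110 popcount=2 -> skip
r=7=111 popcount=3 -> skip
r=8=1000 popcount=1 -> KEEP
r=9=1001 popcount=2 -> skip
r=10=1010 popcount=2 -> skip
r=11=1011 popcount=3 -> skip
r=12=1100 popcount=2 -> skip
r=13=1101 popcount=3 -> skip
r=14=1110 popcount=3 -> skip
r=15=1111 popcount=4 -> skip
r=16=10000 popcount=1 -> KEEP
r=17=10001 popcount=2 -> skip
r=18=10010 popcount=2 -> skip
r=19=10011 popcount=3 -> skip
r=20=10100 popcount=2 -> skip
r=21=10101 popcount=3 -> skip
r=22=10110 popcount=3 -> skip
r=23=10111 popcount=4 -> skip
r=24=11000 popcount=2 -> skip
r=25=11001 popcount=3 -> skip
r=26=11010 popcount=3 -> skip
r=27=11011 popcount=4 -> skip
r=28=11100 popcount=3 -> skip
r=29=11101 popcount=4 -> skip
r=30=11110 popcount=4 -> skip
r=31=11111 popcount=5 -> skip
r=32=100000 popcount=1 -> KEEP
r=33=100001 popcount=2 -> skip
r=34=100010 popcount=2 -> skip
r=35=100011 popcount=3 -> skip
r=36=100100 popcount=2 -> skip
r=37=100101 popcount=3 -> skip
r=38=100110 popcount=3 -> skip
r=39=100111 popcount=4 -> skip
r=40=101000 popcount=2 -> skip
r=41=101001 popcount=3 -> skip
Kept rows: 1 2 4 8 16 32

Answer: 1 2 4 8 16 32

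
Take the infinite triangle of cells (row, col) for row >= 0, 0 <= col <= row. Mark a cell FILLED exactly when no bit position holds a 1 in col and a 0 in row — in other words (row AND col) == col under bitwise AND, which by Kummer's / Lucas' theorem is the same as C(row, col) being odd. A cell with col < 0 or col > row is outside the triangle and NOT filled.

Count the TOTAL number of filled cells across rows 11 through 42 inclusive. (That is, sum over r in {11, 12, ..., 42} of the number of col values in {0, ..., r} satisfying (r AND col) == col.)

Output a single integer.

Answer: 280

Derivation:
r11=1011 pc3: +8 =8
r12=1100 pc2: +4 =12
r13=1101 pc3: +8 =20
r14=1110 pc3: +8 =28
r15=1111 pc4: +16 =44
r16=10000 pc1: +2 =46
r17=10001 pc2: +4 =50
r18=10010 pc2: +4 =54
r19=10011 pc3: +8 =62
r20=10100 pc2: +4 =66
r21=10101 pc3: +8 =74
r22=10110 pc3: +8 =82
r23=10111 pc4: +16 =98
r24=11000 pc2: +4 =102
r25=11001 pc3: +8 =110
r26=11010 pc3: +8 =118
r27=11011 pc4: +16 =134
r28=11100 pc3: +8 =142
r29=11101 pc4: +16 =158
r30=11110 pc4: +16 =174
r31=11111 pc5: +32 =206
r32=100000 pc1: +2 =208
r33=100001 pc2: +4 =212
r34=100010 pc2: +4 =216
r35=100011 pc3: +8 =224
r36=100100 pc2: +4 =228
r37=100101 pc3: +8 =236
r38=100110 pc3: +8 =244
r39=100111 pc4: +16 =260
r40=101000 pc2: +4 =264
r41=101001 pc3: +8 =272
r42=101010 pc3: +8 =280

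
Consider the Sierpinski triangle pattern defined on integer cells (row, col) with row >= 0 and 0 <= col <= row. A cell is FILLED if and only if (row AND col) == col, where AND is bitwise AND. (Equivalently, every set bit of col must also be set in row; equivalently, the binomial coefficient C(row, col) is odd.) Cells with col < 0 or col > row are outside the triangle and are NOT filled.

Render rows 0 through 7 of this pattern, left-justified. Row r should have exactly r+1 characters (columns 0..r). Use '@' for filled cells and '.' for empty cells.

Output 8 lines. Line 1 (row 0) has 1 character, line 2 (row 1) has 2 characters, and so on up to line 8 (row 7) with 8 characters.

Answer: @
@@
@.@
@@@@
@...@
@@..@@
@.@.@.@
@@@@@@@@

Derivation:
r0=0: @
r1=1: @@
r2=10: @.@
r3=11: @@@@
r4=100: @...@
r5=101: @@..@@
r6=110: @.@.@.@
r7=111: @@@@@@@@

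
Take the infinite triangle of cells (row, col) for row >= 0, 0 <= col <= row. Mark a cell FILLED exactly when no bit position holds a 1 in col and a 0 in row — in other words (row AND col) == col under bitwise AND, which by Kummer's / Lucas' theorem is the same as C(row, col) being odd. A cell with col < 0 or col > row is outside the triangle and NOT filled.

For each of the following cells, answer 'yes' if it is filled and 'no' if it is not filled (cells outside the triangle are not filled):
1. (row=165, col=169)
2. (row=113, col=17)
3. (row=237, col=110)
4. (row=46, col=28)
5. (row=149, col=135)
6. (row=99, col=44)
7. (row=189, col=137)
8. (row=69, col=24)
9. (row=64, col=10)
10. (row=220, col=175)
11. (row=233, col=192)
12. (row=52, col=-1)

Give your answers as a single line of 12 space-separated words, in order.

Answer: no yes no no no no yes no no no yes no

Derivation:
(165,169): col outside [0, 165] -> not filled
(113,17): row=0b1110001, col=0b10001, row AND col = 0b10001 = 17; 17 == 17 -> filled
(237,110): row=0b11101101, col=0b1101110, row AND col = 0b1101100 = 108; 108 != 110 -> empty
(46,28): row=0b101110, col=0b11100, row AND col = 0b1100 = 12; 12 != 28 -> empty
(149,135): row=0b10010101, col=0b10000111, row AND col = 0b10000101 = 133; 133 != 135 -> empty
(99,44): row=0b1100011, col=0b101100, row AND col = 0b100000 = 32; 32 != 44 -> empty
(189,137): row=0b10111101, col=0b10001001, row AND col = 0b10001001 = 137; 137 == 137 -> filled
(69,24): row=0b1000101, col=0b11000, row AND col = 0b0 = 0; 0 != 24 -> empty
(64,10): row=0b1000000, col=0b1010, row AND col = 0b0 = 0; 0 != 10 -> empty
(220,175): row=0b11011100, col=0b10101111, row AND col = 0b10001100 = 140; 140 != 175 -> empty
(233,192): row=0b11101001, col=0b11000000, row AND col = 0b11000000 = 192; 192 == 192 -> filled
(52,-1): col outside [0, 52] -> not filled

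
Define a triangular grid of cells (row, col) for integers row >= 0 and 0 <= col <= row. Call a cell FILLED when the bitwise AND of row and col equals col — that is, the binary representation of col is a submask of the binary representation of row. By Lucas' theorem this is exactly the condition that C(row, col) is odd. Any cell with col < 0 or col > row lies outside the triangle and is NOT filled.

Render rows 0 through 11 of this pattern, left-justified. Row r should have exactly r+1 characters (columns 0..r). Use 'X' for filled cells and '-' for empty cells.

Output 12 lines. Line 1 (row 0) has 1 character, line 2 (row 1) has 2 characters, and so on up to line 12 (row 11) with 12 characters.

r0=0: X
r1=1: XX
r2=10: X-X
r3=11: XXXX
r4=100: X---X
r5=101: XX--XX
r6=110: X-X-X-X
r7=111: XXXXXXXX
r8=1000: X-------X
r9=1001: XX------XX
r10=1010: X-X-----X-X
r11=1011: XXXX----XXXX

Answer: X
XX
X-X
XXXX
X---X
XX--XX
X-X-X-X
XXXXXXXX
X-------X
XX------XX
X-X-----X-X
XXXX----XXXX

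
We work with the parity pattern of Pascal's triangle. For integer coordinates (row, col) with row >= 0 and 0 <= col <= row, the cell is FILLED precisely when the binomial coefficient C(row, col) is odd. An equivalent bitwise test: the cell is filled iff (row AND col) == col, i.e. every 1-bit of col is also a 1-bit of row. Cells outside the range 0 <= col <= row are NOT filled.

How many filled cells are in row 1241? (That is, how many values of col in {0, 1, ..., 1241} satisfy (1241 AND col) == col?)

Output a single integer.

1241 in binary = 10011011001
popcount(1241) = number of 1-bits in 10011011001 = 6
A col c satisfies (1241 AND c) == c iff every set bit of c is also set in 1241; each of the 6 set bits of 1241 can independently be on or off in c.
count = 2^6 = 64

Answer: 64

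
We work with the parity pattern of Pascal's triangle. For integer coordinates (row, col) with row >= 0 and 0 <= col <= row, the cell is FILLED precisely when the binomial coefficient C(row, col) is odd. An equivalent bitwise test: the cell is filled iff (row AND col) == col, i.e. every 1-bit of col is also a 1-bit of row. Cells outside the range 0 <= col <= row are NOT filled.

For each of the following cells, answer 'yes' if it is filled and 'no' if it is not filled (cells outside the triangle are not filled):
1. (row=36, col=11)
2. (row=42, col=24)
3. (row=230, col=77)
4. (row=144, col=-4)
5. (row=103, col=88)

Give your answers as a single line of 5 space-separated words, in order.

Answer: no no no no no

Derivation:
(36,11): row=0b100100, col=0b1011, row AND col = 0b0 = 0; 0 != 11 -> empty
(42,24): row=0b101010, col=0b11000, row AND col = 0b1000 = 8; 8 != 24 -> empty
(230,77): row=0b11100110, col=0b1001101, row AND col = 0b1000100 = 68; 68 != 77 -> empty
(144,-4): col outside [0, 144] -> not filled
(103,88): row=0b1100111, col=0b1011000, row AND col = 0b1000000 = 64; 64 != 88 -> empty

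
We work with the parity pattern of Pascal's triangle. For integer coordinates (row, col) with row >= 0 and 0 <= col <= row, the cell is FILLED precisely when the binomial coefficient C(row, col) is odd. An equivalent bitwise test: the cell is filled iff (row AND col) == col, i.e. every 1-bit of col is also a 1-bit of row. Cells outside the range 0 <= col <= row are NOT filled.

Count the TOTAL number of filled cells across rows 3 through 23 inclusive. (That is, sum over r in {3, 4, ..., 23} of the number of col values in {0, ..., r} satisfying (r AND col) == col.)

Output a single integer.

r3=11 pc2: +4 =4
r4=100 pc1: +2 =6
r5=101 pc2: +4 =10
r6=110 pc2: +4 =14
r7=111 pc3: +8 =22
r8=1000 pc1: +2 =24
r9=1001 pc2: +4 =28
r10=1010 pc2: +4 =32
r11=1011 pc3: +8 =40
r12=1100 pc2: +4 =44
r13=1101 pc3: +8 =52
r14=1110 pc3: +8 =60
r15=1111 pc4: +16 =76
r16=10000 pc1: +2 =78
r17=10001 pc2: +4 =82
r18=10010 pc2: +4 =86
r19=10011 pc3: +8 =94
r20=10100 pc2: +4 =98
r21=10101 pc3: +8 =106
r22=10110 pc3: +8 =114
r23=10111 pc4: +16 =130

Answer: 130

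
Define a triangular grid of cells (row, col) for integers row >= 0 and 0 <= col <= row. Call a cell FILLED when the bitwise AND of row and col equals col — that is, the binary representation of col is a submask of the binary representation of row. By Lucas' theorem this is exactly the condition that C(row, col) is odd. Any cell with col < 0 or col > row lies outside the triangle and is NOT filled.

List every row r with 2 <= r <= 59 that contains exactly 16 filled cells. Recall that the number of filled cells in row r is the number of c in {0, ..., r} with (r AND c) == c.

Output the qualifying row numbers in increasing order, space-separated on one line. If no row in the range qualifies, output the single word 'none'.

Answer: 15 23 27 29 30 39 43 45 46 51 53 54 57 58

Derivation:
Row r has 2^popcount(r) filled cells, so we need popcount(r) = log2(16) = 4.
Scan r = 2..59 and keep those with exactly 4 one-bits:
r=2=10 popcount=1 -> skip
r=3=11 popcount=2 -> skip
r=4=100 popcount=1 -> skip
r=5=101 popcount=2 -> skip
r=6=110 popcount=2 -> skip
r=7=111 popcount=3 -> skip
r=8=1000 popcount=1 -> skip
r=9=1001 popcount=2 -> skip
r=10=1010 popcount=2 -> skip
r=11=1011 popcount=3 -> skip
r=12=1100 popcount=2 -> skip
r=13=1101 popcount=3 -> skip
r=14=1110 popcount=3 -> skip
r=15=1111 popcount=4 -> KEEP
r=16=10000 popcount=1 -> skip
r=17=10001 popcount=2 -> skip
r=18=10010 popcount=2 -> skip
r=19=10011 popcount=3 -> skip
r=20=10100 popcount=2 -> skip
r=21=10101 popcount=3 -> skip
r=22=10110 popcount=3 -> skip
r=23=10111 popcount=4 -> KEEP
r=24=11000 popcount=2 -> skip
r=25=11001 popcount=3 -> skip
r=26=11010 popcount=3 -> skip
r=27=11011 popcount=4 -> KEEP
r=28=11100 popcount=3 -> skip
r=29=11101 popcount=4 -> KEEP
r=30=11110 popcount=4 -> KEEP
r=31=11111 popcount=5 -> skip
r=32=100000 popcount=1 -> skip
r=33=100001 popcount=2 -> skip
r=34=100010 popcount=2 -> skip
r=35=100011 popcount=3 -> skip
r=36=100100 popcount=2 -> skip
r=37=100101 popcount=3 -> skip
r=38=100110 popcount=3 -> skip
r=39=100111 popcount=4 -> KEEP
r=40=101000 popcount=2 -> skip
r=41=101001 popcount=3 -> skip
r=42=101010 popcount=3 -> skip
r=43=101011 popcount=4 -> KEEP
r=44=101100 popcount=3 -> skip
r=45=101101 popcount=4 -> KEEP
r=46=101110 popcount=4 -> KEEP
r=47=101111 popcount=5 -> skip
r=48=110000 popcount=2 -> skip
r=49=110001 popcount=3 -> skip
r=50=110010 popcount=3 -> skip
r=51=110011 popcount=4 -> KEEP
r=52=110100 popcount=3 -> skip
r=53=110101 popcount=4 -> KEEP
r=54=110110 popcount=4 -> KEEP
r=55=110111 popcount=5 -> skip
r=56=111000 popcount=3 -> skip
r=57=111001 popcount=4 -> KEEP
r=58=111010 popcount=4 -> KEEP
r=59=111011 popcount=5 -> skip
Kept rows: 15 23 27 29 30 39 43 45 46 51 53 54 57 58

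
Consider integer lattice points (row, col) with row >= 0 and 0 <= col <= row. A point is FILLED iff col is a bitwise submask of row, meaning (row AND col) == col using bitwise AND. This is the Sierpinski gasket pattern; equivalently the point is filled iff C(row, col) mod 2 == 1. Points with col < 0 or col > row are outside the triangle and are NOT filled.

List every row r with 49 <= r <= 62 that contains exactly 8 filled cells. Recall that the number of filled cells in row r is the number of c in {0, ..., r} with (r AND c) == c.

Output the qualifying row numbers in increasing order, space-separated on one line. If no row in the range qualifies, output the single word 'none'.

Row r has 2^popcount(r) filled cells, so we need popcount(r) = log2(8) = 3.
Scan r = 49..62 and keep those with exactly 3 one-bits:
r=49=110001 popcount=3 -> KEEP
r=50=110010 popcount=3 -> KEEP
r=51=110011 popcount=4 -> skip
r=52=110100 popcount=3 -> KEEP
r=53=110101 popcount=4 -> skip
r=54=110110 popcount=4 -> skip
r=55=110111 popcount=5 -> skip
r=56=111000 popcount=3 -> KEEP
r=57=111001 popcount=4 -> skip
r=58=111010 popcount=4 -> skip
r=59=111011 popcount=5 -> skip
r=60=111100 popcount=4 -> skip
r=61=111101 popcount=5 -> skip
r=62=111110 popcount=5 -> skip
Kept rows: 49 50 52 56

Answer: 49 50 52 56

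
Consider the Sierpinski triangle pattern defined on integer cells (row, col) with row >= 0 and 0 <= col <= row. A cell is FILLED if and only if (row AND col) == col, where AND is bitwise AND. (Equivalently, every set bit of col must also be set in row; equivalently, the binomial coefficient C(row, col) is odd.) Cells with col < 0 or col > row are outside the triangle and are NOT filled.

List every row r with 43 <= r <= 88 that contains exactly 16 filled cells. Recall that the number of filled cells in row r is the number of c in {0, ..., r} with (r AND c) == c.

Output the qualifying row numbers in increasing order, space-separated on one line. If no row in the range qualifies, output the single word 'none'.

Row r has 2^popcount(r) filled cells, so we need popcount(r) = log2(16) = 4.
Scan r = 43..88 and keep those with exactly 4 one-bits:
r=43=101011 popcount=4 -> KEEP
r=44=101100 popcount=3 -> skip
r=45=101101 popcount=4 -> KEEP
r=46=101110 popcount=4 -> KEEP
r=47=101111 popcount=5 -> skip
r=48=110000 popcount=2 -> skip
r=49=110001 popcount=3 -> skip
r=50=110010 popcount=3 -> skip
r=51=110011 popcount=4 -> KEEP
r=52=110100 popcount=3 -> skip
r=53=110101 popcount=4 -> KEEP
r=54=110110 popcount=4 -> KEEP
r=55=110111 popcount=5 -> skip
r=56=111000 popcount=3 -> skip
r=57=111001 popcount=4 -> KEEP
r=58=111010 popcount=4 -> KEEP
r=59=111011 popcount=5 -> skip
r=60=111100 popcount=4 -> KEEP
r=61=111101 popcount=5 -> skip
r=62=111110 popcount=5 -> skip
r=63=111111 popcount=6 -> skip
r=64=1000000 popcount=1 -> skip
r=65=1000001 popcount=2 -> skip
r=66=1000010 popcount=2 -> skip
r=67=1000011 popcount=3 -> skip
r=68=1000100 popcount=2 -> skip
r=69=1000101 popcount=3 -> skip
r=70=1000110 popcount=3 -> skip
r=71=1000111 popcount=4 -> KEEP
r=72=1001000 popcount=2 -> skip
r=73=1001001 popcount=3 -> skip
r=74=1001010 popcount=3 -> skip
r=75=1001011 popcount=4 -> KEEP
r=76=1001100 popcount=3 -> skip
r=77=1001101 popcount=4 -> KEEP
r=78=1001110 popcount=4 -> KEEP
r=79=1001111 popcount=5 -> skip
r=80=1010000 popcount=2 -> skip
r=81=1010001 popcount=3 -> skip
r=82=1010010 popcount=3 -> skip
r=83=1010011 popcount=4 -> KEEP
r=84=1010100 popcount=3 -> skip
r=85=1010101 popcount=4 -> KEEP
r=86=1010110 popcount=4 -> KEEP
r=87=1010111 popcount=5 -> skip
r=88=1011000 popcount=3 -> skip
Kept rows: 43 45 46 51 53 54 57 58 60 71 75 77 78 83 85 86

Answer: 43 45 46 51 53 54 57 58 60 71 75 77 78 83 85 86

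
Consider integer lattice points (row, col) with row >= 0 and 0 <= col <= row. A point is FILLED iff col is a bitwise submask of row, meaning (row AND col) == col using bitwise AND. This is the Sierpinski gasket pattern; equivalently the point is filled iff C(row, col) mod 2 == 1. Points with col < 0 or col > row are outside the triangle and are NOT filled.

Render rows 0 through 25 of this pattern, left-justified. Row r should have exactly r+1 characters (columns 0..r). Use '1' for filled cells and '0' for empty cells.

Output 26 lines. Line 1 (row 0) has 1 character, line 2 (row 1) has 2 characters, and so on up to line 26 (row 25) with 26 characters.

Answer: 1
11
101
1111
10001
110011
1010101
11111111
100000001
1100000011
10100000101
111100001111
1000100010001
11001100110011
101010101010101
1111111111111111
10000000000000001
110000000000000011
1010000000000000101
11110000000000001111
100010000000000010001
1100110000000000110011
10101010000000001010101
111111110000000011111111
1000000010000000100000001
11000000110000001100000011

Derivation:
r0=0: 1
r1=1: 11
r2=10: 101
r3=11: 1111
r4=100: 10001
r5=101: 110011
r6=110: 1010101
r7=111: 11111111
r8=1000: 100000001
r9=1001: 1100000011
r10=1010: 10100000101
r11=1011: 111100001111
r12=1100: 1000100010001
r13=1101: 11001100110011
r14=1110: 101010101010101
r15=1111: 1111111111111111
r16=10000: 10000000000000001
r17=10001: 110000000000000011
r18=10010: 1010000000000000101
r19=10011: 11110000000000001111
r20=10100: 100010000000000010001
r21=10101: 1100110000000000110011
r22=10110: 10101010000000001010101
r23=10111: 111111110000000011111111
r24=11000: 1000000010000000100000001
r25=11001: 11000000110000001100000011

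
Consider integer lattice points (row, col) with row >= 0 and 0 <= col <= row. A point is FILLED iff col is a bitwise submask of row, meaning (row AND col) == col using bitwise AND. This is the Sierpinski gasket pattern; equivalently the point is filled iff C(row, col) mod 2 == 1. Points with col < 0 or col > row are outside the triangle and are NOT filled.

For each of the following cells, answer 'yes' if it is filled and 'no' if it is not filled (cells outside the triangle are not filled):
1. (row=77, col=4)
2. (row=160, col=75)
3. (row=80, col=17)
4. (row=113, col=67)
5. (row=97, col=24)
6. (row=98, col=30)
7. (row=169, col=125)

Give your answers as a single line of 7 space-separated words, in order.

(77,4): row=0b1001101, col=0b100, row AND col = 0b100 = 4; 4 == 4 -> filled
(160,75): row=0b10100000, col=0b1001011, row AND col = 0b0 = 0; 0 != 75 -> empty
(80,17): row=0b1010000, col=0b10001, row AND col = 0b10000 = 16; 16 != 17 -> empty
(113,67): row=0b1110001, col=0b1000011, row AND col = 0b1000001 = 65; 65 != 67 -> empty
(97,24): row=0b1100001, col=0b11000, row AND col = 0b0 = 0; 0 != 24 -> empty
(98,30): row=0b1100010, col=0b11110, row AND col = 0b10 = 2; 2 != 30 -> empty
(169,125): row=0b10101001, col=0b1111101, row AND col = 0b101001 = 41; 41 != 125 -> empty

Answer: yes no no no no no no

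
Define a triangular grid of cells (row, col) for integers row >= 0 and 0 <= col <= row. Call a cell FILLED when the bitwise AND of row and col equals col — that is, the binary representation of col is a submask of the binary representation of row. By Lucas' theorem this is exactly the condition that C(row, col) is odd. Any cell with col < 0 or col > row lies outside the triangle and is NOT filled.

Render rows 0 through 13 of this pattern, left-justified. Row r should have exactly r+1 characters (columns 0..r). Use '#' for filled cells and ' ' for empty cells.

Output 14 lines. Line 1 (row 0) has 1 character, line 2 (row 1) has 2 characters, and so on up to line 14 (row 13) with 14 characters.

Answer: #
##
# #
####
#   #
##  ##
# # # #
########
#       #
##      ##
# #     # #
####    ####
#   #   #   #
##  ##  ##  ##

Derivation:
r0=0: #
r1=1: ##
r2=10: # #
r3=11: ####
r4=100: #   #
r5=101: ##  ##
r6=110: # # # #
r7=111: ########
r8=1000: #       #
r9=1001: ##      ##
r10=1010: # #     # #
r11=1011: ####    ####
r12=1100: #   #   #   #
r13=1101: ##  ##  ##  ##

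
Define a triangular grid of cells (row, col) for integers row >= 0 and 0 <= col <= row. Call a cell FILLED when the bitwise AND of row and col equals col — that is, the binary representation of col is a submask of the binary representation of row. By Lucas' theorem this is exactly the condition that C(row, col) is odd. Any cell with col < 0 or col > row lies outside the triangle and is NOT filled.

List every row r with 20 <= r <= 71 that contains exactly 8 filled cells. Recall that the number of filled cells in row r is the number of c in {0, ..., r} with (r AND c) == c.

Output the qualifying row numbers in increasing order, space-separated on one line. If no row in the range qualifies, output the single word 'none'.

Answer: 21 22 25 26 28 35 37 38 41 42 44 49 50 52 56 67 69 70

Derivation:
Row r has 2^popcount(r) filled cells, so we need popcount(r) = log2(8) = 3.
Scan r = 20..71 and keep those with exactly 3 one-bits:
r=20=10100 popcount=2 -> skip
r=21=10101 popcount=3 -> KEEP
r=22=10110 popcount=3 -> KEEP
r=23=10111 popcount=4 -> skip
r=24=11000 popcount=2 -> skip
r=25=11001 popcount=3 -> KEEP
r=26=11010 popcount=3 -> KEEP
r=27=11011 popcount=4 -> skip
r=28=11100 popcount=3 -> KEEP
r=29=11101 popcount=4 -> skip
r=30=11110 popcount=4 -> skip
r=31=11111 popcount=5 -> skip
r=32=100000 popcount=1 -> skip
r=33=100001 popcount=2 -> skip
r=34=100010 popcount=2 -> skip
r=35=100011 popcount=3 -> KEEP
r=36=100100 popcount=2 -> skip
r=37=100101 popcount=3 -> KEEP
r=38=100110 popcount=3 -> KEEP
r=39=100111 popcount=4 -> skip
r=40=101000 popcount=2 -> skip
r=41=101001 popcount=3 -> KEEP
r=42=101010 popcount=3 -> KEEP
r=43=101011 popcount=4 -> skip
r=44=101100 popcount=3 -> KEEP
r=45=101101 popcount=4 -> skip
r=46=101110 popcount=4 -> skip
r=47=101111 popcount=5 -> skip
r=48=110000 popcount=2 -> skip
r=49=110001 popcount=3 -> KEEP
r=50=110010 popcount=3 -> KEEP
r=51=110011 popcount=4 -> skip
r=52=110100 popcount=3 -> KEEP
r=53=110101 popcount=4 -> skip
r=54=110110 popcount=4 -> skip
r=55=110111 popcount=5 -> skip
r=56=111000 popcount=3 -> KEEP
r=57=111001 popcount=4 -> skip
r=58=111010 popcount=4 -> skip
r=59=111011 popcount=5 -> skip
r=60=111100 popcount=4 -> skip
r=61=111101 popcount=5 -> skip
r=62=111110 popcount=5 -> skip
r=63=111111 popcount=6 -> skip
r=64=1000000 popcount=1 -> skip
r=65=1000001 popcount=2 -> skip
r=66=1000010 popcount=2 -> skip
r=67=1000011 popcount=3 -> KEEP
r=68=1000100 popcount=2 -> skip
r=69=1000101 popcount=3 -> KEEP
r=70=1000110 popcount=3 -> KEEP
r=71=1000111 popcount=4 -> skip
Kept rows: 21 22 25 26 28 35 37 38 41 42 44 49 50 52 56 67 69 70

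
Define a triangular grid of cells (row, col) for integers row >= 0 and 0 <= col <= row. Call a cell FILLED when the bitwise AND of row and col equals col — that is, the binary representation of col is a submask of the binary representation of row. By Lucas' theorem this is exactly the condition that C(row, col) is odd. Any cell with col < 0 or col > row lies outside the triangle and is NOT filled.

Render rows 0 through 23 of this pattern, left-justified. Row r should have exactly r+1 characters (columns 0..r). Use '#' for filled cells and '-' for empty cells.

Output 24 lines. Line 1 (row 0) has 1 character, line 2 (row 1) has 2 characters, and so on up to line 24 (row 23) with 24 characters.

Answer: #
##
#-#
####
#---#
##--##
#-#-#-#
########
#-------#
##------##
#-#-----#-#
####----####
#---#---#---#
##--##--##--##
#-#-#-#-#-#-#-#
################
#---------------#
##--------------##
#-#-------------#-#
####------------####
#---#-----------#---#
##--##----------##--##
#-#-#-#---------#-#-#-#
########--------########

Derivation:
r0=0: #
r1=1: ##
r2=10: #-#
r3=11: ####
r4=100: #---#
r5=101: ##--##
r6=110: #-#-#-#
r7=111: ########
r8=1000: #-------#
r9=1001: ##------##
r10=1010: #-#-----#-#
r11=1011: ####----####
r12=1100: #---#---#---#
r13=1101: ##--##--##--##
r14=1110: #-#-#-#-#-#-#-#
r15=1111: ################
r16=10000: #---------------#
r17=10001: ##--------------##
r18=10010: #-#-------------#-#
r19=10011: ####------------####
r20=10100: #---#-----------#---#
r21=10101: ##--##----------##--##
r22=10110: #-#-#-#---------#-#-#-#
r23=10111: ########--------########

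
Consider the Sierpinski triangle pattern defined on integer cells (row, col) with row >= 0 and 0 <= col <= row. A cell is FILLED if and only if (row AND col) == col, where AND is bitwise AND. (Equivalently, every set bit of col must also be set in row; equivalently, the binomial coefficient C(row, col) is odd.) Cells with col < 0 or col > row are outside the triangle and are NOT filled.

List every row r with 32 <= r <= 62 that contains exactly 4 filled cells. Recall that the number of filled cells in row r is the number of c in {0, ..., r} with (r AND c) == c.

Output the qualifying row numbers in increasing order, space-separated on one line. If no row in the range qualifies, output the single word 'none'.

Row r has 2^popcount(r) filled cells, so we need popcount(r) = log2(4) = 2.
Scan r = 32..62 and keep those with exactly 2 one-bits:
r=32=100000 popcount=1 -> skip
r=33=100001 popcount=2 -> KEEP
r=34=100010 popcount=2 -> KEEP
r=35=100011 popcount=3 -> skip
r=36=100100 popcount=2 -> KEEP
r=37=100101 popcount=3 -> skip
r=38=100110 popcount=3 -> skip
r=39=100111 popcount=4 -> skip
r=40=101000 popcount=2 -> KEEP
r=41=101001 popcount=3 -> skip
r=42=101010 popcount=3 -> skip
r=43=101011 popcount=4 -> skip
r=44=101100 popcount=3 -> skip
r=45=101101 popcount=4 -> skip
r=46=101110 popcount=4 -> skip
r=47=101111 popcount=5 -> skip
r=48=110000 popcount=2 -> KEEP
r=49=110001 popcount=3 -> skip
r=50=110010 popcount=3 -> skip
r=51=110011 popcount=4 -> skip
r=52=110100 popcount=3 -> skip
r=53=110101 popcount=4 -> skip
r=54=110110 popcount=4 -> skip
r=55=110111 popcount=5 -> skip
r=56=111000 popcount=3 -> skip
r=57=111001 popcount=4 -> skip
r=58=111010 popcount=4 -> skip
r=59=111011 popcount=5 -> skip
r=60=111100 popcount=4 -> skip
r=61=111101 popcount=5 -> skip
r=62=111110 popcount=5 -> skip
Kept rows: 33 34 36 40 48

Answer: 33 34 36 40 48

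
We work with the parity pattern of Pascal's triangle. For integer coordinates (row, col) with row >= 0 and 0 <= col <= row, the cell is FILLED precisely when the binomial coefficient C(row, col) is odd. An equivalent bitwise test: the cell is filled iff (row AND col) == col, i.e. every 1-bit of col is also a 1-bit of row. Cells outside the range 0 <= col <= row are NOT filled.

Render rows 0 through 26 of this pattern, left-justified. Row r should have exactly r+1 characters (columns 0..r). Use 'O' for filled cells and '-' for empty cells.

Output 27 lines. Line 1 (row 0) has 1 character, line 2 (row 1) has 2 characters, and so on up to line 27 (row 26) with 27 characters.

r0=0: O
r1=1: OO
r2=10: O-O
r3=11: OOOO
r4=100: O---O
r5=101: OO--OO
r6=110: O-O-O-O
r7=111: OOOOOOOO
r8=1000: O-------O
r9=1001: OO------OO
r10=1010: O-O-----O-O
r11=1011: OOOO----OOOO
r12=1100: O---O---O---O
r13=1101: OO--OO--OO--OO
r14=1110: O-O-O-O-O-O-O-O
r15=1111: OOOOOOOOOOOOOOOO
r16=10000: O---------------O
r17=10001: OO--------------OO
r18=10010: O-O-------------O-O
r19=10011: OOOO------------OOOO
r20=10100: O---O-----------O---O
r21=10101: OO--OO----------OO--OO
r22=10110: O-O-O-O---------O-O-O-O
r23=10111: OOOOOOOO--------OOOOOOOO
r24=11000: O-------O-------O-------O
r25=11001: OO------OO------OO------OO
r26=11010: O-O-----O-O-----O-O-----O-O

Answer: O
OO
O-O
OOOO
O---O
OO--OO
O-O-O-O
OOOOOOOO
O-------O
OO------OO
O-O-----O-O
OOOO----OOOO
O---O---O---O
OO--OO--OO--OO
O-O-O-O-O-O-O-O
OOOOOOOOOOOOOOOO
O---------------O
OO--------------OO
O-O-------------O-O
OOOO------------OOOO
O---O-----------O---O
OO--OO----------OO--OO
O-O-O-O---------O-O-O-O
OOOOOOOO--------OOOOOOOO
O-------O-------O-------O
OO------OO------OO------OO
O-O-----O-O-----O-O-----O-O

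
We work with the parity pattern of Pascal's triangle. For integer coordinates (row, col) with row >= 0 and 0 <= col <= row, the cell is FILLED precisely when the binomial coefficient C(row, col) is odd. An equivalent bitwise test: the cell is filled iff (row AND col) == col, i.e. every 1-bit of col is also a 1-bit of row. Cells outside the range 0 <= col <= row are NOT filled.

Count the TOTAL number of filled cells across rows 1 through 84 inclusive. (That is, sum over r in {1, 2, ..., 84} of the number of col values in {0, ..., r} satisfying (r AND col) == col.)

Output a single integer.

Answer: 934

Derivation:
r1=1 pc1: +2 =2
r2=10 pc1: +2 =4
r3=11 pc2: +4 =8
r4=100 pc1: +2 =10
r5=101 pc2: +4 =14
r6=110 pc2: +4 =18
r7=111 pc3: +8 =26
r8=1000 pc1: +2 =28
r9=1001 pc2: +4 =32
r10=1010 pc2: +4 =36
r11=1011 pc3: +8 =44
r12=1100 pc2: +4 =48
r13=1101 pc3: +8 =56
r14=1110 pc3: +8 =64
r15=1111 pc4: +16 =80
r16=10000 pc1: +2 =82
r17=10001 pc2: +4 =86
r18=10010 pc2: +4 =90
r19=10011 pc3: +8 =98
r20=10100 pc2: +4 =102
r21=10101 pc3: +8 =110
r22=10110 pc3: +8 =118
r23=10111 pc4: +16 =134
r24=11000 pc2: +4 =138
r25=11001 pc3: +8 =146
r26=11010 pc3: +8 =154
r27=11011 pc4: +16 =170
r28=11100 pc3: +8 =178
r29=11101 pc4: +16 =194
r30=11110 pc4: +16 =210
r31=11111 pc5: +32 =242
r32=100000 pc1: +2 =244
r33=100001 pc2: +4 =248
r34=100010 pc2: +4 =252
r35=100011 pc3: +8 =260
r36=100100 pc2: +4 =264
r37=100101 pc3: +8 =272
r38=100110 pc3: +8 =280
r39=100111 pc4: +16 =296
r40=101000 pc2: +4 =300
r41=101001 pc3: +8 =308
r42=101010 pc3: +8 =316
r43=101011 pc4: +16 =332
r44=101100 pc3: +8 =340
r45=101101 pc4: +16 =356
r46=101110 pc4: +16 =372
r47=101111 pc5: +32 =404
r48=110000 pc2: +4 =408
r49=110001 pc3: +8 =416
r50=110010 pc3: +8 =424
r51=110011 pc4: +16 =440
r52=110100 pc3: +8 =448
r53=110101 pc4: +16 =464
r54=110110 pc4: +16 =480
r55=110111 pc5: +32 =512
r56=111000 pc3: +8 =520
r57=111001 pc4: +16 =536
r58=111010 pc4: +16 =552
r59=111011 pc5: +32 =584
r60=111100 pc4: +16 =600
r61=111101 pc5: +32 =632
r62=111110 pc5: +32 =664
r63=111111 pc6: +64 =728
r64=1000000 pc1: +2 =730
r65=1000001 pc2: +4 =734
r66=1000010 pc2: +4 =738
r67=1000011 pc3: +8 =746
r68=1000100 pc2: +4 =750
r69=1000101 pc3: +8 =758
r70=1000110 pc3: +8 =766
r71=1000111 pc4: +16 =782
r72=1001000 pc2: +4 =786
r73=1001001 pc3: +8 =794
r74=1001010 pc3: +8 =802
r75=1001011 pc4: +16 =818
r76=1001100 pc3: +8 =826
r77=1001101 pc4: +16 =842
r78=1001110 pc4: +16 =858
r79=1001111 pc5: +32 =890
r80=1010000 pc2: +4 =894
r81=1010001 pc3: +8 =902
r82=1010010 pc3: +8 =910
r83=1010011 pc4: +16 =926
r84=1010100 pc3: +8 =934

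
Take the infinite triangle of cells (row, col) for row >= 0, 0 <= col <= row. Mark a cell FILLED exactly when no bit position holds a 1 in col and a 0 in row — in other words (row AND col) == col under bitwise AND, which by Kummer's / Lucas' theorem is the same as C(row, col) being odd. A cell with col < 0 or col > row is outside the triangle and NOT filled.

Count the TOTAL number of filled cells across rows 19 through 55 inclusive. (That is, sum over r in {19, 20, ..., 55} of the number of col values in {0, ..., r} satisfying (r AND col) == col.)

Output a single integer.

Answer: 422

Derivation:
r19=10011 pc3: +8 =8
r20=10100 pc2: +4 =12
r21=10101 pc3: +8 =20
r22=10110 pc3: +8 =28
r23=10111 pc4: +16 =44
r24=11000 pc2: +4 =48
r25=11001 pc3: +8 =56
r26=11010 pc3: +8 =64
r27=11011 pc4: +16 =80
r28=11100 pc3: +8 =88
r29=11101 pc4: +16 =104
r30=11110 pc4: +16 =120
r31=11111 pc5: +32 =152
r32=100000 pc1: +2 =154
r33=100001 pc2: +4 =158
r34=100010 pc2: +4 =162
r35=100011 pc3: +8 =170
r36=100100 pc2: +4 =174
r37=100101 pc3: +8 =182
r38=100110 pc3: +8 =190
r39=100111 pc4: +16 =206
r40=101000 pc2: +4 =210
r41=101001 pc3: +8 =218
r42=101010 pc3: +8 =226
r43=101011 pc4: +16 =242
r44=101100 pc3: +8 =250
r45=101101 pc4: +16 =266
r46=101110 pc4: +16 =282
r47=101111 pc5: +32 =314
r48=110000 pc2: +4 =318
r49=110001 pc3: +8 =326
r50=110010 pc3: +8 =334
r51=110011 pc4: +16 =350
r52=110100 pc3: +8 =358
r53=110101 pc4: +16 =374
r54=110110 pc4: +16 =390
r55=110111 pc5: +32 =422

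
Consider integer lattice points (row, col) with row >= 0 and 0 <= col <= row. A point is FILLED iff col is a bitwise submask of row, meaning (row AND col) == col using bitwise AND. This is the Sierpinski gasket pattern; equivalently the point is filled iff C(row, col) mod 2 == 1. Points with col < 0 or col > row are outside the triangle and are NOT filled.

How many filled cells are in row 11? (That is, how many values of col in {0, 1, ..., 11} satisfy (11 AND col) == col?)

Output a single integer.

Answer: 8

Derivation:
11 in binary = 1011
popcount(11) = number of 1-bits in 1011 = 3
A col c satisfies (11 AND c) == c iff every set bit of c is also set in 11; each of the 3 set bits of 11 can independently be on or off in c.
count = 2^3 = 8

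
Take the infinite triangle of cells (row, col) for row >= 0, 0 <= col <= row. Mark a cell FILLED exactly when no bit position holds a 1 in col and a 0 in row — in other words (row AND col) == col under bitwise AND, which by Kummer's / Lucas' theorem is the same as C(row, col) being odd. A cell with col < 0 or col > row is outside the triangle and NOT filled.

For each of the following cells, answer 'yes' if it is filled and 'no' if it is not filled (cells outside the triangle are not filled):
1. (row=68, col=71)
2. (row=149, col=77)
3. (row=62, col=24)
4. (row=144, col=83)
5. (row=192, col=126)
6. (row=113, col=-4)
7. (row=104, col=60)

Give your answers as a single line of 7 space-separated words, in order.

Answer: no no yes no no no no

Derivation:
(68,71): col outside [0, 68] -> not filled
(149,77): row=0b10010101, col=0b1001101, row AND col = 0b101 = 5; 5 != 77 -> empty
(62,24): row=0b111110, col=0b11000, row AND col = 0b11000 = 24; 24 == 24 -> filled
(144,83): row=0b10010000, col=0b1010011, row AND col = 0b10000 = 16; 16 != 83 -> empty
(192,126): row=0b11000000, col=0b1111110, row AND col = 0b1000000 = 64; 64 != 126 -> empty
(113,-4): col outside [0, 113] -> not filled
(104,60): row=0b1101000, col=0b111100, row AND col = 0b101000 = 40; 40 != 60 -> empty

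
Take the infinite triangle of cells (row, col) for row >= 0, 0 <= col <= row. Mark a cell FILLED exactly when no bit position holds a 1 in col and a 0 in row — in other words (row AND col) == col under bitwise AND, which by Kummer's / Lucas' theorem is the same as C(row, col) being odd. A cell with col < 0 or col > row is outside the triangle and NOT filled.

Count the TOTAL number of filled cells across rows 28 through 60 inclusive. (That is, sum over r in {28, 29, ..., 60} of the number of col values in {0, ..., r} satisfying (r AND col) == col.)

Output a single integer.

Answer: 430

Derivation:
r28=11100 pc3: +8 =8
r29=11101 pc4: +16 =24
r30=11110 pc4: +16 =40
r31=11111 pc5: +32 =72
r32=100000 pc1: +2 =74
r33=100001 pc2: +4 =78
r34=100010 pc2: +4 =82
r35=100011 pc3: +8 =90
r36=100100 pc2: +4 =94
r37=100101 pc3: +8 =102
r38=100110 pc3: +8 =110
r39=100111 pc4: +16 =126
r40=101000 pc2: +4 =130
r41=101001 pc3: +8 =138
r42=101010 pc3: +8 =146
r43=101011 pc4: +16 =162
r44=101100 pc3: +8 =170
r45=101101 pc4: +16 =186
r46=101110 pc4: +16 =202
r47=101111 pc5: +32 =234
r48=110000 pc2: +4 =238
r49=110001 pc3: +8 =246
r50=110010 pc3: +8 =254
r51=110011 pc4: +16 =270
r52=110100 pc3: +8 =278
r53=110101 pc4: +16 =294
r54=110110 pc4: +16 =310
r55=110111 pc5: +32 =342
r56=111000 pc3: +8 =350
r57=111001 pc4: +16 =366
r58=111010 pc4: +16 =382
r59=111011 pc5: +32 =414
r60=111100 pc4: +16 =430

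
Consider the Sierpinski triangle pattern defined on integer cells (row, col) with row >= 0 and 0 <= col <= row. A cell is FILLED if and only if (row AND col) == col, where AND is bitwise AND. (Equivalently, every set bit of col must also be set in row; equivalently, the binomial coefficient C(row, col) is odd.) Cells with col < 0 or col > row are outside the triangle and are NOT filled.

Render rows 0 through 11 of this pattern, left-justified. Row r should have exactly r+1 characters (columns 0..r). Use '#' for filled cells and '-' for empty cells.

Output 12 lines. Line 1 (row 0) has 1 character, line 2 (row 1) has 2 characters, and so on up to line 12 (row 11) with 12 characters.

r0=0: #
r1=1: ##
r2=10: #-#
r3=11: ####
r4=100: #---#
r5=101: ##--##
r6=110: #-#-#-#
r7=111: ########
r8=1000: #-------#
r9=1001: ##------##
r10=1010: #-#-----#-#
r11=1011: ####----####

Answer: #
##
#-#
####
#---#
##--##
#-#-#-#
########
#-------#
##------##
#-#-----#-#
####----####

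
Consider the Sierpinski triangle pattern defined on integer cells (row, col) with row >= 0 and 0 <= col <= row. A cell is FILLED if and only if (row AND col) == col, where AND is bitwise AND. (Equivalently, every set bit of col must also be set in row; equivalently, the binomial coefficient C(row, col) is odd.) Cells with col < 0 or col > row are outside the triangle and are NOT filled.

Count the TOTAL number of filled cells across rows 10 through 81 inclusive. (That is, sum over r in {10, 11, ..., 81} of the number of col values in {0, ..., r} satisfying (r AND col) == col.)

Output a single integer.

r10=1010 pc2: +4 =4
r11=1011 pc3: +8 =12
r12=1100 pc2: +4 =16
r13=1101 pc3: +8 =24
r14=1110 pc3: +8 =32
r15=1111 pc4: +16 =48
r16=10000 pc1: +2 =50
r17=10001 pc2: +4 =54
r18=10010 pc2: +4 =58
r19=10011 pc3: +8 =66
r20=10100 pc2: +4 =70
r21=10101 pc3: +8 =78
r22=10110 pc3: +8 =86
r23=10111 pc4: +16 =102
r24=11000 pc2: +4 =106
r25=11001 pc3: +8 =114
r26=11010 pc3: +8 =122
r27=11011 pc4: +16 =138
r28=11100 pc3: +8 =146
r29=11101 pc4: +16 =162
r30=11110 pc4: +16 =178
r31=11111 pc5: +32 =210
r32=100000 pc1: +2 =212
r33=100001 pc2: +4 =216
r34=100010 pc2: +4 =220
r35=100011 pc3: +8 =228
r36=100100 pc2: +4 =232
r37=100101 pc3: +8 =240
r38=100110 pc3: +8 =248
r39=100111 pc4: +16 =264
r40=101000 pc2: +4 =268
r41=101001 pc3: +8 =276
r42=101010 pc3: +8 =284
r43=101011 pc4: +16 =300
r44=101100 pc3: +8 =308
r45=101101 pc4: +16 =324
r46=101110 pc4: +16 =340
r47=101111 pc5: +32 =372
r48=110000 pc2: +4 =376
r49=110001 pc3: +8 =384
r50=110010 pc3: +8 =392
r51=110011 pc4: +16 =408
r52=110100 pc3: +8 =416
r53=110101 pc4: +16 =432
r54=110110 pc4: +16 =448
r55=110111 pc5: +32 =480
r56=111000 pc3: +8 =488
r57=111001 pc4: +16 =504
r58=111010 pc4: +16 =520
r59=111011 pc5: +32 =552
r60=111100 pc4: +16 =568
r61=111101 pc5: +32 =600
r62=111110 pc5: +32 =632
r63=111111 pc6: +64 =696
r64=1000000 pc1: +2 =698
r65=1000001 pc2: +4 =702
r66=1000010 pc2: +4 =706
r67=1000011 pc3: +8 =714
r68=1000100 pc2: +4 =718
r69=1000101 pc3: +8 =726
r70=1000110 pc3: +8 =734
r71=1000111 pc4: +16 =750
r72=1001000 pc2: +4 =754
r73=1001001 pc3: +8 =762
r74=1001010 pc3: +8 =770
r75=1001011 pc4: +16 =786
r76=1001100 pc3: +8 =794
r77=1001101 pc4: +16 =810
r78=1001110 pc4: +16 =826
r79=1001111 pc5: +32 =858
r80=1010000 pc2: +4 =862
r81=1010001 pc3: +8 =870

Answer: 870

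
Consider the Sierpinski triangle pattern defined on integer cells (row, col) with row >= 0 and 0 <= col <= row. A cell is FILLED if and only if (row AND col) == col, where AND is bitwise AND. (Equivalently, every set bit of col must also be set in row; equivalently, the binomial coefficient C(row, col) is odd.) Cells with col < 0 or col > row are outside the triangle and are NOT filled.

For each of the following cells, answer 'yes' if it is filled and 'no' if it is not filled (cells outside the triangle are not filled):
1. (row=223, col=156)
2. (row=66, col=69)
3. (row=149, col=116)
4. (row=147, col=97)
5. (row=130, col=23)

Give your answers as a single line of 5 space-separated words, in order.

Answer: yes no no no no

Derivation:
(223,156): row=0b11011111, col=0b10011100, row AND col = 0b10011100 = 156; 156 == 156 -> filled
(66,69): col outside [0, 66] -> not filled
(149,116): row=0b10010101, col=0b1110100, row AND col = 0b10100 = 20; 20 != 116 -> empty
(147,97): row=0b10010011, col=0b1100001, row AND col = 0b1 = 1; 1 != 97 -> empty
(130,23): row=0b10000010, col=0b10111, row AND col = 0b10 = 2; 2 != 23 -> empty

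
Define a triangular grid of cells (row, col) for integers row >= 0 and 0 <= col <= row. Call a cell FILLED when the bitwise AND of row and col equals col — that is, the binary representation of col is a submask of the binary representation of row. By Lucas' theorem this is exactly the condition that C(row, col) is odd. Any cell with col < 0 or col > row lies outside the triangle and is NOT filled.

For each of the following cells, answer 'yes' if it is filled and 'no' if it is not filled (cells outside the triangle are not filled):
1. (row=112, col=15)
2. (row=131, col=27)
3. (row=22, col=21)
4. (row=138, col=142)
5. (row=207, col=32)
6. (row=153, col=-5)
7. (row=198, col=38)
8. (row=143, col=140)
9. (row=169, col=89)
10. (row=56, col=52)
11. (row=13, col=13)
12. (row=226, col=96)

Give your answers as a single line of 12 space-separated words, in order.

Answer: no no no no no no no yes no no yes yes

Derivation:
(112,15): row=0b1110000, col=0b1111, row AND col = 0b0 = 0; 0 != 15 -> empty
(131,27): row=0b10000011, col=0b11011, row AND col = 0b11 = 3; 3 != 27 -> empty
(22,21): row=0b10110, col=0b10101, row AND col = 0b10100 = 20; 20 != 21 -> empty
(138,142): col outside [0, 138] -> not filled
(207,32): row=0b11001111, col=0b100000, row AND col = 0b0 = 0; 0 != 32 -> empty
(153,-5): col outside [0, 153] -> not filled
(198,38): row=0b11000110, col=0b100110, row AND col = 0b110 = 6; 6 != 38 -> empty
(143,140): row=0b10001111, col=0b10001100, row AND col = 0b10001100 = 140; 140 == 140 -> filled
(169,89): row=0b10101001, col=0b1011001, row AND col = 0b1001 = 9; 9 != 89 -> empty
(56,52): row=0b111000, col=0b110100, row AND col = 0b110000 = 48; 48 != 52 -> empty
(13,13): row=0b1101, col=0b1101, row AND col = 0b1101 = 13; 13 == 13 -> filled
(226,96): row=0b11100010, col=0b1100000, row AND col = 0b1100000 = 96; 96 == 96 -> filled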